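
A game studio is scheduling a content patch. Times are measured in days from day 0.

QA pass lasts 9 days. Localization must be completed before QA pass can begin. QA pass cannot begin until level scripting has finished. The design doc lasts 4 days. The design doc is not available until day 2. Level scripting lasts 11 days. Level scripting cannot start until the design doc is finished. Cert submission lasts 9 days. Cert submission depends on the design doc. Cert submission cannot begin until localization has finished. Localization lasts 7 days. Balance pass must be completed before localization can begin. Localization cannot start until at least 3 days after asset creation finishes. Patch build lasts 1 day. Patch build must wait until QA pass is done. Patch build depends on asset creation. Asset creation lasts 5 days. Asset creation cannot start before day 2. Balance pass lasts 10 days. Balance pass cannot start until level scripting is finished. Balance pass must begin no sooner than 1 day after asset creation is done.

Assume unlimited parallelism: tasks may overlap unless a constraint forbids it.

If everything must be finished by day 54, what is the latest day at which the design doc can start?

12

Patch build has no dependents, so it just needs to finish by day 54. Starting by 54 − 1 = day 53 achieves that.
QA pass must finish before patch build (must start by day 53). With a 9-day duration, QA pass must start by 53 − 9 = day 44.
To finish by day 54, cert submission (duration 9) must start no later than day 45.
For localization: QA pass (must start by day 44); cert submission (must start by day 45). The most restrictive is day 44; with a 7-day duration, localization must start by day 37.
Balance pass must finish before localization (must start by day 37). With a 10-day duration, balance pass must start by 37 − 10 = day 27.
Level scripting must finish in time for balance pass (must start by day 27); QA pass (must start by day 44). The tightest is day 27, so level scripting must start by 27 − 11 = day 16.
The design doc feeds level scripting (must start by day 16); cert submission (must start by day 45). Taking the minimum, the design doc must finish by day 16 and start by 16 − 4 = day 12.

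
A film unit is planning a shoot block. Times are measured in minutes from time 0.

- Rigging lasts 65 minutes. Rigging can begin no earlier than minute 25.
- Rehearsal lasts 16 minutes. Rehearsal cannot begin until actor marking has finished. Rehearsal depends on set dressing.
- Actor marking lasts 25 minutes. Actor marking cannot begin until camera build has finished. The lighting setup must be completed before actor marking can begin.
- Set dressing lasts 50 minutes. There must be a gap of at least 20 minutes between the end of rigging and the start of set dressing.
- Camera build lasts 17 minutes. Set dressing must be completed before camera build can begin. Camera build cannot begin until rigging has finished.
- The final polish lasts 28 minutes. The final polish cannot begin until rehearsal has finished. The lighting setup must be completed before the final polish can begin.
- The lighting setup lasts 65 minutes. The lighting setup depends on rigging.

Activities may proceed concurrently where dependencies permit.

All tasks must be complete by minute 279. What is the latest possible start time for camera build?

To finish by minute 279, the final polish (duration 28) must start no later than minute 251.
Rehearsal must finish before the final polish (must start by minute 251). With a 16-minute duration, rehearsal must start by 251 − 16 = minute 235.
Actor marking has to be done before rehearsal (must start by minute 235). That means finishing by minute 235, i.e. starting by 235 − 25 = minute 210.
Camera build must finish before actor marking (must start by minute 210). With a 17-minute duration, camera build must start by 210 − 17 = minute 193.

193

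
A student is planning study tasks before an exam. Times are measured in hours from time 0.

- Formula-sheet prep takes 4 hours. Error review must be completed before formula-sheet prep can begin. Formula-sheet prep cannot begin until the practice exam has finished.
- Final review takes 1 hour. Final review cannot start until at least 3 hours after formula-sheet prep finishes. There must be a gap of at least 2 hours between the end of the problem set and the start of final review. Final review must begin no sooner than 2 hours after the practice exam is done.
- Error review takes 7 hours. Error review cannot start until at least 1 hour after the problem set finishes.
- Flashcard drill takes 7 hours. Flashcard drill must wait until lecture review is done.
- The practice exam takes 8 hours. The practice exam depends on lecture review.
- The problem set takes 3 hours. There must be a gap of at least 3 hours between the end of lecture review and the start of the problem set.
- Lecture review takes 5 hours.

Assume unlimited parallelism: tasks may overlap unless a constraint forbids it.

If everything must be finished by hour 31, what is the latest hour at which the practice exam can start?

Final review must finish by hour 31; it takes 1 hour, so it must start by 31 − 1 = hour 30.
Formula-sheet prep must finish before final review (must start by hour 30, minus 3-hour gap → hour 27). With a 4-hour duration, formula-sheet prep must start by 27 − 4 = hour 23.
The practice exam must finish in time for formula-sheet prep (must start by hour 23); final review (must start by hour 30, minus 2-hour gap → hour 28). The tightest is hour 23, so the practice exam must start by 23 − 8 = hour 15.

15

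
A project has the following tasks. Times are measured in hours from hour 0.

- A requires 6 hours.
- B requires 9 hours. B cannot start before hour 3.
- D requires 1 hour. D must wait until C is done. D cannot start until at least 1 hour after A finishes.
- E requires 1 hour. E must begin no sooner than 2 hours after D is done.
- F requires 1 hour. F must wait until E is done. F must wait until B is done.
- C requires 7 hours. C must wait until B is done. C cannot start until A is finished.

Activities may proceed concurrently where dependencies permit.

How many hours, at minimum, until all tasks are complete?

B waits on its own release at hour 3, so it starts at hour 3 and finishes at 3 + 9 = hour 12.
Nothing blocks A, so it runs from hour 0 to hour 6.
C cannot start until B (finishes hour 12); A (finishes hour 6). The controlling bound is hour 12, so C finishes at 12 + 7 = hour 19.
For D: C (finishes hour 19); A (finishes hour 6, plus 1-hour gap → hour 7). Taking the maximum gives a start of hour 19, and it finishes at 19 + 1 = hour 20.
E waits on D (finishes hour 20, plus 2-hour gap → hour 22), so it starts at hour 22 and finishes at 22 + 1 = hour 23.
F has to wait for E (finishes hour 23); B (finishes hour 12). The latest of these is hour 23, so F runs hour 23 to 23 + 1 = hour 24.
All tasks are finished once the last one completes. Finish times: A at 6, B at 12, C at 19, D at 20, E at 23, F at 24. The latest is hour 24.

24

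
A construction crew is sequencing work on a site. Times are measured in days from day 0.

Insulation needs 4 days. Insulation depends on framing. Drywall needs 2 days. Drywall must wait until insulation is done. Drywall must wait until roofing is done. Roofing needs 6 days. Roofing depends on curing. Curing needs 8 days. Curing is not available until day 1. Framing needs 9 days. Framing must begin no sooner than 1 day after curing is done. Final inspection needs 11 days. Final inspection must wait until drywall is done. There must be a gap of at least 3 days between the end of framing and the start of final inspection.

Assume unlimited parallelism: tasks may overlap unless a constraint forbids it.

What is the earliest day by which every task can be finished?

36

Curing cannot begin until its own release at day 1. It runs from day 1 to 1 + 8 = day 9.
Roofing cannot begin until curing (finishes day 9). It runs from day 9 to 9 + 6 = day 15.
After curing (finishes day 9, plus 1-day gap → day 10), framing can start at day 10 and finishes at day 19.
Insulation waits on framing (finishes day 19), so it starts at day 19 and finishes at 19 + 4 = day 23.
Drywall needs all of insulation (finishes day 23); roofing (finishes day 15). That puts its earliest start at day 23; it finishes at 23 + 2 = day 25.
For final inspection: drywall (finishes day 25); framing (finishes day 19, plus 3-day gap → day 22). Taking the maximum gives a start of day 25, and it finishes at 25 + 11 = day 36.
All tasks are finished once the last one completes. Finish times: Curing at 9, Framing at 19, Roofing at 15, Insulation at 23, Drywall at 25, Final inspection at 36. The latest is day 36.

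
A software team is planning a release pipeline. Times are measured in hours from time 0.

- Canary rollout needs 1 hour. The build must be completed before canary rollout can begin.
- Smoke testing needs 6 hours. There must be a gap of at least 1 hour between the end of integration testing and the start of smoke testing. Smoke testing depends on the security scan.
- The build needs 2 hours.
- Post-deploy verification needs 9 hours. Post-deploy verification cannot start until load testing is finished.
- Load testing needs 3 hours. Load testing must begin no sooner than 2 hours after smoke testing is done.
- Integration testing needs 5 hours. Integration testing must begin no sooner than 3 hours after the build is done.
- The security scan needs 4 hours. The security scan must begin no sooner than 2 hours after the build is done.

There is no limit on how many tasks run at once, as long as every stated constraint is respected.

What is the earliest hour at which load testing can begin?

The build can start immediately at hour 0; it finishes at hour 2.
After the build (finishes hour 2, plus 2-hour gap → hour 4), the security scan can start at hour 4 and finishes at hour 8.
Integration testing cannot begin until the build (finishes hour 2, plus 3-hour gap → hour 5). It runs from hour 5 to 5 + 5 = hour 10.
Smoke testing has to wait for integration testing (finishes hour 10, plus 1-hour gap → hour 11); the security scan (finishes hour 8). The latest of these is hour 11, so smoke testing runs hour 11 to 11 + 6 = hour 17.
Load testing waits on smoke testing (finishes hour 17, plus 2-hour gap → hour 19), so the earliest it can start is hour 19.

19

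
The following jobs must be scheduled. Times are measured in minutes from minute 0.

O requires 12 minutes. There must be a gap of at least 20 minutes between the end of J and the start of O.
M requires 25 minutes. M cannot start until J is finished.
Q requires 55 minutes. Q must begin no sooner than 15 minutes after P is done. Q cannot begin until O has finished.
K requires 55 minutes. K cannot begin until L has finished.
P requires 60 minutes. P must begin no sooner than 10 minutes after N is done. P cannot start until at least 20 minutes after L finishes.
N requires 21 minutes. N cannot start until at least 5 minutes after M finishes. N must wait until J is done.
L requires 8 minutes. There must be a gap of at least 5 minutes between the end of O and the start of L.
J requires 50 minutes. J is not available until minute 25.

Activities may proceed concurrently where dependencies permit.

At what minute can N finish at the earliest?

J cannot begin until its own release at minute 25. It runs from minute 25 to 25 + 50 = minute 75.
M waits on J (finishes minute 75), so it starts at minute 75 and finishes at 75 + 25 = minute 100.
N needs all of M (finishes minute 100, plus 5-minute gap → minute 105); J (finishes minute 75). That puts its earliest start at minute 105; it finishes at 105 + 21 = minute 126.

126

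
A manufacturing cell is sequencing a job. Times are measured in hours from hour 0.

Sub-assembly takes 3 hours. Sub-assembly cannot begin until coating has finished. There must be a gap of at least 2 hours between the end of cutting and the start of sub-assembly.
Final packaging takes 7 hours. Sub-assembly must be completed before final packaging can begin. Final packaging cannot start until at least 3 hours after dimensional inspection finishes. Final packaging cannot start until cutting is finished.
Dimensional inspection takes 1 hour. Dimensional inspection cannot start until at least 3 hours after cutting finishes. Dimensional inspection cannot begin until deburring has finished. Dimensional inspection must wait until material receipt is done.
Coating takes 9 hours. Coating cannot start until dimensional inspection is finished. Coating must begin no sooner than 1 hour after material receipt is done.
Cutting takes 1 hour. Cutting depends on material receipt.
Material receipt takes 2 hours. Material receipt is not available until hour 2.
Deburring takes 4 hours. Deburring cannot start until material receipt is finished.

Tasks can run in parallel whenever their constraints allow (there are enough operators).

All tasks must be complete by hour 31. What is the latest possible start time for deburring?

Nothing follows final packaging; the deadline of hour 31 is its only limit. It must start by 31 − 7 = hour 24.
Sub-assembly must finish before final packaging (must start by hour 24). With a 3-hour duration, sub-assembly must start by 24 − 3 = hour 21.
Coating has to be done before sub-assembly (must start by hour 21). That means finishing by hour 21, i.e. starting by 21 − 9 = hour 12.
Dimensional inspection feeds coating (must start by hour 12); final packaging (must start by hour 24, minus 3-hour gap → hour 21). Taking the minimum, dimensional inspection must finish by hour 12 and start by 12 − 1 = hour 11.
Deburring feeds into dimensional inspection (must start by hour 11); so deburring must finish by hour 11 and therefore start by hour 7.

7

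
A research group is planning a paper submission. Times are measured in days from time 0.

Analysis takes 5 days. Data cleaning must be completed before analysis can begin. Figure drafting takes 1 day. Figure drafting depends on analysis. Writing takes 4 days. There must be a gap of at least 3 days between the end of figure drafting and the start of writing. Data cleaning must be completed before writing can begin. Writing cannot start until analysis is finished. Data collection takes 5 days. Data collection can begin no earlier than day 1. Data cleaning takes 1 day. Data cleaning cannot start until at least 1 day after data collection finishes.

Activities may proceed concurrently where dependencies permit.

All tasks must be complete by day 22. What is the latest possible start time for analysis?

9

Writing has no dependents, so it just needs to finish by day 22. Starting by 22 − 4 = day 18 achieves that.
Figure drafting feeds into writing (must start by day 18, minus 3-day gap → day 15); so figure drafting must finish by day 15 and therefore start by day 14.
Analysis has several dependents: figure drafting (must start by day 14); writing (must start by day 18). The earliest of those limits is day 14, so analysis must start by 14 − 5 = day 9.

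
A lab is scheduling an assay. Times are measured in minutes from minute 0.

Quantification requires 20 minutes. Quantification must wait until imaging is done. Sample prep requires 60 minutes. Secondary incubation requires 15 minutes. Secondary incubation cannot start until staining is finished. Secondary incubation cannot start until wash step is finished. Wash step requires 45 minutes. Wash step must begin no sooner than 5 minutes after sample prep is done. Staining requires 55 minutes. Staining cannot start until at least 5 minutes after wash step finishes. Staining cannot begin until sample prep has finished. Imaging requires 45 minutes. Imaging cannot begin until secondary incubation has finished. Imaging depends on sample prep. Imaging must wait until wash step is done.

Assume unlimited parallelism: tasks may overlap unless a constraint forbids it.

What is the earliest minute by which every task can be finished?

Nothing blocks sample prep, so it runs from minute 0 to minute 60.
Wash step cannot begin until sample prep (finishes minute 60, plus 5-minute gap → minute 65). It runs from minute 65 to 65 + 45 = minute 110.
For staining: wash step (finishes minute 110, plus 5-minute gap → minute 115); sample prep (finishes minute 60). Taking the maximum gives a start of minute 115, and it finishes at 115 + 55 = minute 170.
Secondary incubation needs all of staining (finishes minute 170); wash step (finishes minute 110). That puts its earliest start at minute 170; it finishes at 170 + 15 = minute 185.
Imaging cannot start until secondary incubation (finishes minute 185); sample prep (finishes minute 60); wash step (finishes minute 110). The controlling bound is minute 185, so imaging finishes at 185 + 45 = minute 230.
Quantification waits on imaging (finishes minute 230), so it starts at minute 230 and finishes at 230 + 20 = minute 250.
All tasks are finished once the last one completes. Finish times: Sample prep at 60, Wash step at 110, Staining at 170, Secondary incubation at 185, Imaging at 230, Quantification at 250. The latest is minute 250.

250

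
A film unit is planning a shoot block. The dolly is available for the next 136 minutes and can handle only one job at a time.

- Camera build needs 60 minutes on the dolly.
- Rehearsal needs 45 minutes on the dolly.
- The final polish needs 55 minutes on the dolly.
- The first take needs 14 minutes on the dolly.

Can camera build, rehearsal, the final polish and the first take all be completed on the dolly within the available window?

Running back to back, the jobs need 60 + 45 + 55 + 14 = 174 minutes on the dolly.
Since 174 > 136, they cannot all fit.

No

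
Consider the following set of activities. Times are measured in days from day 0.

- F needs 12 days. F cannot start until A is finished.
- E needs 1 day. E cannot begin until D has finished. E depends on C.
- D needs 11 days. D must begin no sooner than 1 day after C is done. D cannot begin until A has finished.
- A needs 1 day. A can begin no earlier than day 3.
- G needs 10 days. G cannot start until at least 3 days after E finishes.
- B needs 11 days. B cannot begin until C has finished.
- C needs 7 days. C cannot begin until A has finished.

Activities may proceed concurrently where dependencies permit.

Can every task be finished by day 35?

After its own release at day 3, A can start at day 3 and finishes at day 4.
After A (finishes day 4), F can start at day 4 and finishes at day 16.
C waits on A (finishes day 4), so it starts at day 4 and finishes at 4 + 7 = day 11.
D has to wait for C (finishes day 11, plus 1-day gap → day 12); A (finishes day 4). The latest of these is day 12, so D runs day 12 to 12 + 11 = day 23.
E cannot start until D (finishes day 23); C (finishes day 11). The controlling bound is day 23, so E finishes at 23 + 1 = day 24.
G cannot begin until E (finishes day 24, plus 3-day gap → day 27). It runs from day 27 to 27 + 10 = day 37.
B cannot begin until C (finishes day 11). It runs from day 11 to 11 + 11 = day 22.
The earliest everything can be done is day 37, which is after the deadline of 35, so it is not possible.

No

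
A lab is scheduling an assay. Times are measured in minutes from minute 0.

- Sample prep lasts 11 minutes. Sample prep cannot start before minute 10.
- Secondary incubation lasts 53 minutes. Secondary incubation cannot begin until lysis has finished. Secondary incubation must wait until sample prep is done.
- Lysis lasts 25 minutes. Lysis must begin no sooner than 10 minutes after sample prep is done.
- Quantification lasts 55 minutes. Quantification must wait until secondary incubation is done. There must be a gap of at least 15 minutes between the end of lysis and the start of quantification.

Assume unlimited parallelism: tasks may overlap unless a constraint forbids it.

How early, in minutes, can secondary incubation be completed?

After its own release at minute 10, sample prep can start at minute 10 and finishes at minute 21.
After sample prep (finishes minute 21, plus 10-minute gap → minute 31), lysis can start at minute 31 and finishes at minute 56.
Secondary incubation has to wait for lysis (finishes minute 56); sample prep (finishes minute 21). The latest of these is minute 56, so secondary incubation runs minute 56 to 56 + 53 = minute 109.

109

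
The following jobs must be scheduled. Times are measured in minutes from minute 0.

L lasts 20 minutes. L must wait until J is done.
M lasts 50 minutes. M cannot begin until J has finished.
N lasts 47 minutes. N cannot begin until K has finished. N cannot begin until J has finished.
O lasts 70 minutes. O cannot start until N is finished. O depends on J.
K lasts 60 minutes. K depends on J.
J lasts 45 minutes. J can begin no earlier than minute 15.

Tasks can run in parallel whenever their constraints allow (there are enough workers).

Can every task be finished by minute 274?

J cannot begin until its own release at minute 15. It runs from minute 15 to 15 + 45 = minute 60.
M cannot begin until J (finishes minute 60). It runs from minute 60 to 60 + 50 = minute 110.
L waits on J (finishes minute 60), so it starts at minute 60 and finishes at 60 + 20 = minute 80.
After J (finishes minute 60), K can start at minute 60 and finishes at minute 120.
N needs all of K (finishes minute 120); J (finishes minute 60). That puts its earliest start at minute 120; it finishes at 120 + 47 = minute 167.
O has to wait for N (finishes minute 167); J (finishes minute 60). The latest of these is minute 167, so O runs minute 167 to 167 + 70 = minute 237.
Every task is finished by minute 237, which is no later than the deadline of 274, so the schedule is feasible.

Yes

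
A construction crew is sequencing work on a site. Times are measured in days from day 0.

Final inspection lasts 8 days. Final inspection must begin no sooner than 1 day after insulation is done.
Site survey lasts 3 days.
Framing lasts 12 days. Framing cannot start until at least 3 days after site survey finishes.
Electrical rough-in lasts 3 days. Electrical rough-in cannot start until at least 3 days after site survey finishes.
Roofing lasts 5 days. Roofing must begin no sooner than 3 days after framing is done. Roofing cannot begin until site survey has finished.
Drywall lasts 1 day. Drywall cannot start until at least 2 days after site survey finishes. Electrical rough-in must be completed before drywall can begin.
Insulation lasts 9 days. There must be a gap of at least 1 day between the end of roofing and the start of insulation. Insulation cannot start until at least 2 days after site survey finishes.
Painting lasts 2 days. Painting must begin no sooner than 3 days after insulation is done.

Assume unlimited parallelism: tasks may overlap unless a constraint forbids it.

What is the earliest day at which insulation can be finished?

36

Nothing blocks site survey, so it runs from day 0 to day 3.
Framing waits on site survey (finishes day 3, plus 3-day gap → day 6), so it starts at day 6 and finishes at 6 + 12 = day 18.
For roofing: framing (finishes day 18, plus 3-day gap → day 21); site survey (finishes day 3). Taking the maximum gives a start of day 21, and it finishes at 21 + 5 = day 26.
Insulation cannot start until roofing (finishes day 26, plus 1-day gap → day 27); site survey (finishes day 3, plus 2-day gap → day 5). The controlling bound is day 27, so insulation finishes at 27 + 9 = day 36.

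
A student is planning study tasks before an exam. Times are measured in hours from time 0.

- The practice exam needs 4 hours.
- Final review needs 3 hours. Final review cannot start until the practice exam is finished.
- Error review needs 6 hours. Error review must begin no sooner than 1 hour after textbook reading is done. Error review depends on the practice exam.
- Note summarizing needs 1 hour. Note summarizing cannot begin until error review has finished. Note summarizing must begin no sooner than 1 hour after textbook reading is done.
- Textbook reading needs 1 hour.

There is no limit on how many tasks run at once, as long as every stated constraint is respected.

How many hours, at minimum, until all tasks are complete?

The practice exam has no prerequisites, so it starts at hour 0 and finishes at hour 4.
Final review cannot begin until the practice exam (finishes hour 4). It runs from hour 4 to 4 + 3 = hour 7.
Textbook reading can start immediately at hour 0; it finishes at hour 1.
Error review needs all of textbook reading (finishes hour 1, plus 1-hour gap → hour 2); the practice exam (finishes hour 4). That puts its earliest start at hour 4; it finishes at 4 + 6 = hour 10.
Note summarizing has to wait for error review (finishes hour 10); textbook reading (finishes hour 1, plus 1-hour gap → hour 2). The latest of these is hour 10, so note summarizing runs hour 10 to 10 + 1 = hour 11.
All tasks are finished once the last one completes. Finish times: Textbook reading at 1, The practice exam at 4, Error review at 10, Note summarizing at 11, Final review at 7. The latest is hour 11.

11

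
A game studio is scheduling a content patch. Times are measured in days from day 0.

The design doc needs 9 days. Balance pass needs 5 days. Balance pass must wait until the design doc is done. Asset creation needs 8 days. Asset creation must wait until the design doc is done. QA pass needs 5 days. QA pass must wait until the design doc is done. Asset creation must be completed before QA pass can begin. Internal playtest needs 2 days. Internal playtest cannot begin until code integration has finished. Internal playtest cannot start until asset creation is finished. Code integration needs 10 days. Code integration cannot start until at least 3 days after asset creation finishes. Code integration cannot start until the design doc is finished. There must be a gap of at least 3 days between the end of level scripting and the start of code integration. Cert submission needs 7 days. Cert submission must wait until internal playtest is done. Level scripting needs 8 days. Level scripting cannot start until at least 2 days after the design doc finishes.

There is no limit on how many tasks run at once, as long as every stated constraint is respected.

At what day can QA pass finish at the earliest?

22

The design doc can start immediately at day 0; it finishes at day 9.
Asset creation cannot begin until the design doc (finishes day 9). It runs from day 9 to 9 + 8 = day 17.
QA pass has to wait for the design doc (finishes day 9); asset creation (finishes day 17). The latest of these is day 17, so QA pass runs day 17 to 17 + 5 = day 22.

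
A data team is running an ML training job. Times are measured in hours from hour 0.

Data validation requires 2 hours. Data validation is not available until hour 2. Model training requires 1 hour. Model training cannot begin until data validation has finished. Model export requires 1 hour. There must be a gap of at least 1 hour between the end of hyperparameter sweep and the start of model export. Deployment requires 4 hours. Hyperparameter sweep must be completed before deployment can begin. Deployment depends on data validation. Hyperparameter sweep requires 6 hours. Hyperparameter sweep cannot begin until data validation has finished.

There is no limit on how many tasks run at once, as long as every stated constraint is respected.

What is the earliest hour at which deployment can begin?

After its own release at hour 2, data validation can start at hour 2 and finishes at hour 4.
After data validation (finishes hour 4), hyperparameter sweep can start at hour 4 and finishes at hour 10.
Deployment waits on hyperparameter sweep (finishes hour 10); data validation (finishes hour 4). The latest of these is hour 10, which is the earliest deployment can start.

10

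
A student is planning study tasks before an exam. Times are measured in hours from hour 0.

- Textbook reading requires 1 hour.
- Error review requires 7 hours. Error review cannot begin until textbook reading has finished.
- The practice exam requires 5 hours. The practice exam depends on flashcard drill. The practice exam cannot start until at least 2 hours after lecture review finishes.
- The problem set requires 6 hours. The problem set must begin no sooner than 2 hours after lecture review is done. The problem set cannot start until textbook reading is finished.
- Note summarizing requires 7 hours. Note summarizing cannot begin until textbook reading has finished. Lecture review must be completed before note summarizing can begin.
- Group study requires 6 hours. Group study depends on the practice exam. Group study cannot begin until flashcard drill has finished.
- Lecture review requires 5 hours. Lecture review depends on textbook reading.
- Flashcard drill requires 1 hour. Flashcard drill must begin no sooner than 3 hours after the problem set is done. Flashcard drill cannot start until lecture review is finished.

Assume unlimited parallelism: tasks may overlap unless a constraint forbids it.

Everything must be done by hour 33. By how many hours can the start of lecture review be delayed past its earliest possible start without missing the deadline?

4

Nothing blocks textbook reading, so it runs from hour 0 to hour 1.
Lecture review cannot begin until textbook reading (finishes hour 1). It runs from hour 1 to 1 + 5 = hour 6.

Working backward from the deadline:
To finish by hour 33, group study (duration 6) must start no later than hour 27.
The practice exam feeds into group study (must start by hour 27); so the practice exam must finish by hour 27 and therefore start by hour 22.
Flashcard drill must finish in time for the practice exam (must start by hour 22); group study (must start by hour 27). The tightest is hour 22, so flashcard drill must start by 22 − 1 = hour 21.
The problem set feeds into flashcard drill (must start by hour 21, minus 3-hour gap → hour 18); so the problem set must finish by hour 18 and therefore start by hour 12.
Note summarizing has no dependents, so it just needs to finish by hour 33. Starting by 33 − 7 = hour 26 achieves that.
Lecture review must finish in time for the problem set (must start by hour 12, minus 2-hour gap → hour 10); flashcard drill (must start by hour 21); the practice exam (must start by hour 22, minus 2-hour gap → hour 20); note summarizing (must start by hour 26). The tightest is hour 10, so lecture review must start by 10 − 5 = hour 5.
So lecture review can start as early as hour 1 and as late as hour 5, giving 5 − 1 = 4 hours of slack.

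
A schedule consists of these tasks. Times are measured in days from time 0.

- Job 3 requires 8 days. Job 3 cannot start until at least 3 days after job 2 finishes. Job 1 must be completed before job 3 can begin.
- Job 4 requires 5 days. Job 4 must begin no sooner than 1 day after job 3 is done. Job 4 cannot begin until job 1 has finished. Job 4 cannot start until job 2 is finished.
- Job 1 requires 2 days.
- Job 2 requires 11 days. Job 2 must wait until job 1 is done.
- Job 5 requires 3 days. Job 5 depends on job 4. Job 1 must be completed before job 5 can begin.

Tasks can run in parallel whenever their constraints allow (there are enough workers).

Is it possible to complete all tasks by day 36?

Yes

Nothing blocks job 1, so it runs from day 0 to day 2.
After job 1 (finishes day 2), job 2 can start at day 2 and finishes at day 13.
Job 3 needs all of job 2 (finishes day 13, plus 3-day gap → day 16); job 1 (finishes day 2). That puts its earliest start at day 16; it finishes at 16 + 8 = day 24.
For job 4: job 3 (finishes day 24, plus 1-day gap → day 25); job 1 (finishes day 2); job 2 (finishes day 13). Taking the maximum gives a start of day 25, and it finishes at 25 + 5 = day 30.
For job 5: job 4 (finishes day 30); job 1 (finishes day 2). Taking the maximum gives a start of day 30, and it finishes at 30 + 3 = day 33.
Every task is finished by day 33, which is no later than the deadline of 36, so the schedule is feasible.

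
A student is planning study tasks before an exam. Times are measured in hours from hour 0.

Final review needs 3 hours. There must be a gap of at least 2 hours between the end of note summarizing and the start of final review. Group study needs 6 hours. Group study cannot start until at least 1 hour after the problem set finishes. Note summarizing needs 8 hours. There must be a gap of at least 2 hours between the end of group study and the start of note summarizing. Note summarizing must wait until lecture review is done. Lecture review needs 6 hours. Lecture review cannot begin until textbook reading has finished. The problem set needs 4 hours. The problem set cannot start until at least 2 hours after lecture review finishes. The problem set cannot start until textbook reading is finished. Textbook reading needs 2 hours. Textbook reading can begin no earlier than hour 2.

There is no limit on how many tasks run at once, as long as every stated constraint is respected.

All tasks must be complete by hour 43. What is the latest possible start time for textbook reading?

Nothing follows final review; the deadline of hour 43 is its only limit. It must start by 43 − 3 = hour 40.
Since final review (must start by hour 40, minus 2-hour gap → hour 38) depends on it, note summarizing must finish by hour 38. Backing off its 8-hour duration gives a latest start of hour 30.
Group study has to be done before note summarizing (must start by hour 30, minus 2-hour gap → hour 28). That means finishing by hour 28, i.e. starting by 28 − 6 = hour 22.
The problem set must finish before group study (must start by hour 22, minus 1-hour gap → hour 21). With a 4-hour duration, the problem set must start by 21 − 4 = hour 17.
For lecture review: the problem set (must start by hour 17, minus 2-hour gap → hour 15); note summarizing (must start by hour 30). The most restrictive is hour 15; with a 6-hour duration, lecture review must start by hour 9.
Textbook reading has several dependents: lecture review (must start by hour 9); the problem set (must start by hour 17). The earliest of those limits is hour 9, so textbook reading must start by 9 − 2 = hour 7.

7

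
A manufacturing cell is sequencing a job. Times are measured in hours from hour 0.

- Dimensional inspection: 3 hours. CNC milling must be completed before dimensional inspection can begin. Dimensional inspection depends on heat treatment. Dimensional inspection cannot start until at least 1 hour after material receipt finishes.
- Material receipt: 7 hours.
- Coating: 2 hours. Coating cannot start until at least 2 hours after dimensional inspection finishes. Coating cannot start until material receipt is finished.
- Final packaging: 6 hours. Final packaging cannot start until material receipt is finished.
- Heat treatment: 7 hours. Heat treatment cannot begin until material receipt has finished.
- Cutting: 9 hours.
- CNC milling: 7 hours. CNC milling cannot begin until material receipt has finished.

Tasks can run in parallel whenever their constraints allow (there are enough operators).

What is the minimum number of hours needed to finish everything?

21

Cutting has no prerequisites, so it starts at hour 0 and finishes at hour 9.
Material receipt has no prerequisites, so it starts at hour 0 and finishes at hour 7.
Final packaging waits on material receipt (finishes hour 7), so it starts at hour 7 and finishes at 7 + 6 = hour 13.
Heat treatment waits on material receipt (finishes hour 7), so it starts at hour 7 and finishes at 7 + 7 = hour 14.
CNC milling waits on material receipt (finishes hour 7), so it starts at hour 7 and finishes at 7 + 7 = hour 14.
Dimensional inspection needs all of CNC milling (finishes hour 14); heat treatment (finishes hour 14); material receipt (finishes hour 7, plus 1-hour gap → hour 8). That puts its earliest start at hour 14; it finishes at 14 + 3 = hour 17.
Coating cannot start until dimensional inspection (finishes hour 17, plus 2-hour gap → hour 19); material receipt (finishes hour 7). The controlling bound is hour 19, so coating finishes at 19 + 2 = hour 21.
All tasks are finished once the last one completes. Finish times: Material receipt at 7, Cutting at 9, CNC milling at 14, Heat treatment at 14, Dimensional inspection at 17, Coating at 21, Final packaging at 13. The latest is hour 21.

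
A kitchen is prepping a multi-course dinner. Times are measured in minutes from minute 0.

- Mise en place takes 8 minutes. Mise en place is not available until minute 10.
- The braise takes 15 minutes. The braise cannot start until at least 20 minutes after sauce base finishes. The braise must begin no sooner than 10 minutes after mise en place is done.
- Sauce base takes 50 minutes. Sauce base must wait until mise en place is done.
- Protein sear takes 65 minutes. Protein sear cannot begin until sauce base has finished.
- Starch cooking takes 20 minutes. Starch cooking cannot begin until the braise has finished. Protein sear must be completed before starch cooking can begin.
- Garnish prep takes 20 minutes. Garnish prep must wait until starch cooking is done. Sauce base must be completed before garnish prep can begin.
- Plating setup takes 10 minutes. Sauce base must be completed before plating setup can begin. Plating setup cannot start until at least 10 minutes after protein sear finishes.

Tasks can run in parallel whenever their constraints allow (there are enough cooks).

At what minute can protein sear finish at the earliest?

After its own release at minute 10, mise en place can start at minute 10 and finishes at minute 18.
Sauce base waits on mise en place (finishes minute 18), so it starts at minute 18 and finishes at 18 + 50 = minute 68.
Protein sear cannot begin until sauce base (finishes minute 68). It runs from minute 68 to 68 + 65 = minute 133.

133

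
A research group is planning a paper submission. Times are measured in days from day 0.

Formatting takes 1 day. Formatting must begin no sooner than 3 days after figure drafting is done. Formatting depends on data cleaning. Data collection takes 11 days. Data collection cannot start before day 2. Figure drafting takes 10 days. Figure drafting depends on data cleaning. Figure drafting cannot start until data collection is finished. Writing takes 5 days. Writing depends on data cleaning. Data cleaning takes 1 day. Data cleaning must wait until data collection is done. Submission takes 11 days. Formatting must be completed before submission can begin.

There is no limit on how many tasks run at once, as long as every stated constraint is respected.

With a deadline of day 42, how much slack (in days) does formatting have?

After its own release at day 2, data collection can start at day 2 and finishes at day 13.
Data cleaning waits on data collection (finishes day 13), so it starts at day 13 and finishes at 13 + 1 = day 14.
Figure drafting cannot start until data cleaning (finishes day 14); data collection (finishes day 13). The controlling bound is day 14, so figure drafting finishes at 14 + 10 = day 24.
For formatting: figure drafting (finishes day 24, plus 3-day gap → day 27); data cleaning (finishes day 14). Taking the maximum gives a start of day 27, and it finishes at 27 + 1 = day 28.

Working backward from the deadline:
Submission must finish by day 42; it takes 11 days, so it must start by 42 − 11 = day 31.
Formatting must finish before submission (must start by day 31). With a 1-day duration, formatting must start by 31 − 1 = day 30.
So formatting can start as early as day 27 and as late as day 30, giving 30 − 27 = 3 days of slack.

3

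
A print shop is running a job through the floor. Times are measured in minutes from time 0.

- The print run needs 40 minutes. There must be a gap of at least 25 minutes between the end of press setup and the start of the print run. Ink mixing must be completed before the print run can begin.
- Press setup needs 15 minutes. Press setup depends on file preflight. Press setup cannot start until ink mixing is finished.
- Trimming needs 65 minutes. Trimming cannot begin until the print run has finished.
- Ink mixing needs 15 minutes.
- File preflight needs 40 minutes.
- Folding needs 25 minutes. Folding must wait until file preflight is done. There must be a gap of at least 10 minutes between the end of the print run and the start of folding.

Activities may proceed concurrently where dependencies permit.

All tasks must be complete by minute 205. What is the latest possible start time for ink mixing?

To finish by minute 205, trimming (duration 65) must start no later than minute 140.
Folding must finish by minute 205; it takes 25 minutes, so it must start by 205 − 25 = minute 180.
For the print run: trimming (must start by minute 140); folding (must start by minute 180, minus 10-minute gap → minute 170). The most restrictive is minute 140; with a 40-minute duration, the print run must start by minute 100.
Press setup must finish before the print run (must start by minute 100, minus 25-minute gap → minute 75). With a 15-minute duration, press setup must start by 75 − 15 = minute 60.
Ink mixing has several dependents: press setup (must start by minute 60); the print run (must start by minute 100). The earliest of those limits is minute 60, so ink mixing must start by 60 − 15 = minute 45.

45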